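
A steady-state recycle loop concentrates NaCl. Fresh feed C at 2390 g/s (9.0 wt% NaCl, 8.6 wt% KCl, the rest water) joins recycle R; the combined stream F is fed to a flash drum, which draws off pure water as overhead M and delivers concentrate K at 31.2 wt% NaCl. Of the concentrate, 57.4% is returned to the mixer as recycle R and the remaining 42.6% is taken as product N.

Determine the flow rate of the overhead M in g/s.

Overall NaCl balance (none leaves overhead): NaCl in fresh feed = NaCl in product, i.e. 2390×0.090 = (1−0.574)·K·0.312.
K = 215.1/(0.312×0.426) = 1618.4 g/s.
Recycle R = 0.574×1618.4 = 928.94 g/s.
Combined feed F = 2390 + 928.94 = 3318.9 g/s.
Overhead M = F − K = 3318.9 − 1618.4 = 1700.6 g/s.

1701 g/s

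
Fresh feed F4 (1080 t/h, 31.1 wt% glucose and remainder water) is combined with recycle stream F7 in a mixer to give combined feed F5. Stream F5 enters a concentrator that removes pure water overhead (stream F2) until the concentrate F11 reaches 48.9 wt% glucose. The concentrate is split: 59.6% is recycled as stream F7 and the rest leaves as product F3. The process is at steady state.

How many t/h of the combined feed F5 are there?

2093 t/h

Overall glucose balance (none leaves overhead): glucose in fresh feed = glucose in product, i.e. 1080×0.311 = (1−0.596)·F11·0.489.
F11 = 335.88/(0.489×0.404) = 1700.2 t/h.
Recycle F7 = 0.596×1700.2 = 1013.3 t/h.
Combined feed F5 = 1080 + 1013.3 = 2093.3 t/h.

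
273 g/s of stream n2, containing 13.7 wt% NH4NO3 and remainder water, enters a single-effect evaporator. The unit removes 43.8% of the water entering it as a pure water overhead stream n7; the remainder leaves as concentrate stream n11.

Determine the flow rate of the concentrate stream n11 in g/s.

water entering = 273×0.863 = 235.6 g/s; overhead removed = 0.438×235.6 = 103.19 g/s.
Concentrate = 273 − 103.19 = 169.81 g/s.

169.8 g/s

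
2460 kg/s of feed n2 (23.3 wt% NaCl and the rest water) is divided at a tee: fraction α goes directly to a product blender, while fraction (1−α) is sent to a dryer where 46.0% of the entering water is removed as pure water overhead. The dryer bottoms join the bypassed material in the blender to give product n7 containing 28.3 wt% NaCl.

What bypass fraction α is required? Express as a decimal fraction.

0.499

All 2460×0.233 = 573.18 kg/s of NaCl reaches n7, so n7 = 573.18/0.283 = 2025.4 kg/s and vapour = 434.63 kg/s.
The evaporator receives (1−α)·2460 of feed at 0.767 water and removes 0.460 of that water:
0.460×0.767×(1−α)×2460 = 434.63
(1−α) = 434.63/867.94 = 0.5008;  α = 0.4992.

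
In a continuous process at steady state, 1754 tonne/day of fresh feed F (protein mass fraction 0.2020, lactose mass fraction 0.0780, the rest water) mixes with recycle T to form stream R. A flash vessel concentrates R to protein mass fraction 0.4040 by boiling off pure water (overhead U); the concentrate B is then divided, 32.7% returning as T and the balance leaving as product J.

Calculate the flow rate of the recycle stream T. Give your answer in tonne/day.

Overall protein balance (none leaves overhead): protein in fresh feed = protein in product, i.e. 1754×0.202 = (1−0.327)·B·0.404.
B = 354.31/(0.404×0.673) = 1303.1 tonne/day.
Recycle T = 0.327×1303.1 = 426.12 tonne/day.

426.1 tonne/day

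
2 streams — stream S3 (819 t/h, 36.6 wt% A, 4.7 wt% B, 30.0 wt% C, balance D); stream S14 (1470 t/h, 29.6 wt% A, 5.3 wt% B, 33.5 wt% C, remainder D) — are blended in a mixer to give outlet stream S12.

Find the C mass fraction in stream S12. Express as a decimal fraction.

Total flow out = 819 + 1470 = 2289 t/h.
C in = 819×0.300 + 1470×0.335 = 738.15 t/h.
C mass fraction in S12 = 738.15/2289 = 0.322.

0.322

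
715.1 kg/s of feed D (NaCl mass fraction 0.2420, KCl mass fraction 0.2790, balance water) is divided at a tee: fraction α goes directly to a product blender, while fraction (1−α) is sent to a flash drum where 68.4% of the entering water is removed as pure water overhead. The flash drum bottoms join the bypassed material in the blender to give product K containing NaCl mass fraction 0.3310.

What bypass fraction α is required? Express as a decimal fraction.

All 715.1×0.242 = 173.05 kg/s of NaCl reaches K, so K = 173.05/0.331 = 522.82 kg/s and vapour = 192.28 kg/s.
The evaporator receives (1−α)·715.1 of feed at 0.479 water and removes 0.684 of that water:
0.684×0.479×(1−α)×715.1 = 192.28
(1−α) = 192.28/234.29 = 0.8207;  α = 0.1793.

0.179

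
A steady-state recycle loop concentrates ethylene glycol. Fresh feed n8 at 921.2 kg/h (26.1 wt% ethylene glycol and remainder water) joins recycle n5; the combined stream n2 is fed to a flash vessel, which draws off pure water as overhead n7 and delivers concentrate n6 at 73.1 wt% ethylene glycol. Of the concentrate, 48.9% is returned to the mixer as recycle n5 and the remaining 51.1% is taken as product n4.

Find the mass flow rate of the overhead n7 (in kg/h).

592.3 kg/h

Overall ethylene glycol balance (none leaves overhead): ethylene glycol in fresh feed = ethylene glycol in product, i.e. 921.2×0.261 = (1−0.489)·n6·0.731.
n6 = 240.43/(0.731×0.511) = 643.66 kg/h.
Recycle n5 = 0.489×643.66 = 314.75 kg/h.
Combined feed n2 = 921.2 + 314.75 = 1235.9 kg/h.
Overhead n7 = n2 − n6 = 1235.9 − 643.66 = 592.29 kg/h.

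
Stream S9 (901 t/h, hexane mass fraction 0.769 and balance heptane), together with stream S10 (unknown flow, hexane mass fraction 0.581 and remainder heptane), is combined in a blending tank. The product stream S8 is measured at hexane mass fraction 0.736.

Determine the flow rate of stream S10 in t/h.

191.8 t/h

Let S10 be the unknown flow. Total out = 901 + S10.
hexane balance: 692.87 + 0.581·S10 = 0.736·(901 + S10)
(0.581 − 0.736)·S10 = 0.736×901 − 692.87 = -29.733
S10 = -29.733 / -0.155 = 191.83 t/h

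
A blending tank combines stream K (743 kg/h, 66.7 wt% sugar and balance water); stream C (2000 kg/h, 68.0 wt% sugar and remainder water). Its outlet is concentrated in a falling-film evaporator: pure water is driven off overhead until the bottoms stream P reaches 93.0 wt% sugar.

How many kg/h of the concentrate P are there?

sugar entering = 743×0.667 + 2000×0.680 = 1855.6 kg/h.
All sugar reports to P, so P = 1855.6/0.930 = 1995.2 kg/h.

1995 kg/h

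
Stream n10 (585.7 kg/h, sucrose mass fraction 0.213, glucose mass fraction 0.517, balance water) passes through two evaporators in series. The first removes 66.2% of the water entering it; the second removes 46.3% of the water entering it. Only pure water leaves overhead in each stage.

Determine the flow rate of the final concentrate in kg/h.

456.3 kg/h

water in feed = 585.7×0.270 = 158.14 kg/h.
After stage 1: water left = (1−0.662)×158.14 = 53.451; stream total = 481.01 kg/h.
After stage 2: water left = (1−0.463)×53.451 = 28.703; final concentrate = 456.26 kg/h.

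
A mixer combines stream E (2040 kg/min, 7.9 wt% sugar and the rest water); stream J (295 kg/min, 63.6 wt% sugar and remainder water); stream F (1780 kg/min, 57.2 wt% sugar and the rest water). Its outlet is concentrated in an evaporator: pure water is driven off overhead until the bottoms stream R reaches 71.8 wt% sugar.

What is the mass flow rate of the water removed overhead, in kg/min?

sugar entering = 2040×0.079 + 295×0.636 + 1780×0.572 = 1366.9 kg/min.
All sugar reports to R, so R = 1366.9/0.718 = 1903.8 kg/min.
Total feed = 4115 kg/min; overhead = 4115 − 1903.8 = 2211.2 kg/min.

2211 kg/min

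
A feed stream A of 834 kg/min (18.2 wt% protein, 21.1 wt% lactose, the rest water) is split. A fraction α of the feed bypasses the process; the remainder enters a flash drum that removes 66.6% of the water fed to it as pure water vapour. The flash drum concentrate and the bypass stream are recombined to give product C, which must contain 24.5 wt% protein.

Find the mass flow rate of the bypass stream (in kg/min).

All 834×0.182 = 151.79 kg/min of protein reaches C, so C = 151.79/0.245 = 619.54 kg/min and vapour = 214.46 kg/min.
The evaporator receives (1−α)·834 of feed at 0.607 water and removes 0.666 of that water:
0.666×0.607×(1−α)×834 = 214.46
(1−α) = 214.46/337.15 = 0.6361;  α = 0.3639.
Bypass flow = 0.3639×834 = 303.51 kg/min.

303.5 kg/min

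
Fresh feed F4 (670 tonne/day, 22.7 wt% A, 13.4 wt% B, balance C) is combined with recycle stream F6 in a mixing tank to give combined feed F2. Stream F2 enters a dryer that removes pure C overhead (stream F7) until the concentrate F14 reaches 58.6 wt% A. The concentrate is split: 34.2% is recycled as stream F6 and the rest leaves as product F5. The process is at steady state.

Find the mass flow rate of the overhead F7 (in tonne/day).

410.5 tonne/day

Overall A balance (none leaves overhead): A in fresh feed = A in product, i.e. 670×0.227 = (1−0.342)·F14·0.586.
F14 = 152.09/(0.586×0.658) = 394.44 tonne/day.
Recycle F6 = 0.342×394.44 = 134.9 tonne/day.
Combined feed F2 = 670 + 134.9 = 804.9 tonne/day.
Overhead F7 = F2 − F14 = 804.9 − 394.44 = 410.46 tonne/day.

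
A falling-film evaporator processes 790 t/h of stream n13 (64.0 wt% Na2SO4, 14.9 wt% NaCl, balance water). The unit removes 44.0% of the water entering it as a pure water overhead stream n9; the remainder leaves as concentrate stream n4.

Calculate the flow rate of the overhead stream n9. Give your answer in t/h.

water entering = 790×0.211 = 166.69 t/h; overhead removed = 0.440×166.69 = 73.344 t/h.

73.34 t/h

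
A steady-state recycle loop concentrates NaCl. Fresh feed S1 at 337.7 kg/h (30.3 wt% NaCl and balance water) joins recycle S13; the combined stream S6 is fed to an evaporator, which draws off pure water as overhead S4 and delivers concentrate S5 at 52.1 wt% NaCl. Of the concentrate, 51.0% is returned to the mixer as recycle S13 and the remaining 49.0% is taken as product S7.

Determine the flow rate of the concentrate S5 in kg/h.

400.8 kg/h

Overall NaCl balance (none leaves overhead): NaCl in fresh feed = NaCl in product, i.e. 337.7×0.303 = (1−0.510)·S5·0.521.
S5 = 102.32/(0.521×0.490) = 400.81 kg/h.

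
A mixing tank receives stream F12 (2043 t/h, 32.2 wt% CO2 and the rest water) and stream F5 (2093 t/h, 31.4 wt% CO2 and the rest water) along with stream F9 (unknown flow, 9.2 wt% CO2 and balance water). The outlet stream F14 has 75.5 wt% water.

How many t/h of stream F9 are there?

1972 t/h

Let F9 be the unknown flow. Total out = 4136 + F9.
water balance: 2821 + 0.908·F9 = 0.755·(4136 + F9)
(0.908 − 0.755)·F9 = 0.755×4136 − 2821 = 301.73
F9 = 301.73 / 0.153 = 1972.1 t/h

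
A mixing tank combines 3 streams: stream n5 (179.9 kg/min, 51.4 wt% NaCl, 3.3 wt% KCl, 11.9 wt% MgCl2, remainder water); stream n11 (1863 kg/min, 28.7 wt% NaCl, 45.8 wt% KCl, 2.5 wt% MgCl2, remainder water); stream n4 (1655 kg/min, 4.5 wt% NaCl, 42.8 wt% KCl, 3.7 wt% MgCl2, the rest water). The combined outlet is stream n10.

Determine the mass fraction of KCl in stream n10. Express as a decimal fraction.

Total flow out = 179.9 + 1863 + 1655 = 3697.9 kg/min.
KCl in = 179.9×0.033 + 1863×0.458 + 1655×0.428 = 1567.5 kg/min.
KCl mass fraction in n10 = 1567.5/3697.9 = 0.424.

0.424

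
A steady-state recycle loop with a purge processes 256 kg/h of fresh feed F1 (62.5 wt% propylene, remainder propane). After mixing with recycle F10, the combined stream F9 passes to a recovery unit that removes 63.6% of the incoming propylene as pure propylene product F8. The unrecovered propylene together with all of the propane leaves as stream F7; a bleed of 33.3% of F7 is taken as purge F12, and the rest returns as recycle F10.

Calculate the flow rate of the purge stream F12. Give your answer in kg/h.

propane enters only via F1 and leaves only via the purge: 256×0.375 = 0.333×(propane in F7), and the recovery unit passes all propane, so propane in F9 = propane in F7 = 288.29 kg/h.
propylene in F9: m_A = 256×0.625 + (1−0.333)·(1−0.636)·m_A, so m_A = 160/0.7572 = 211.3 kg/h.
F7 = (1−0.636)×211.3 + 288.29 = 365.2 kg/h.
Purge F12 = 0.333×365.2 = 121.61 kg/h.

121.6 kg/h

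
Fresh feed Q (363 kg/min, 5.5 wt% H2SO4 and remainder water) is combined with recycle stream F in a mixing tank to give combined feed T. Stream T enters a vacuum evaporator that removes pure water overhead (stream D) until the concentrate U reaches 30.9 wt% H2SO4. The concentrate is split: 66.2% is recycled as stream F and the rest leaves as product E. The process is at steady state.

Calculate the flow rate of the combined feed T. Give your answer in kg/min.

Overall H2SO4 balance (none leaves overhead): H2SO4 in fresh feed = H2SO4 in product, i.e. 363×0.055 = (1−0.662)·U·0.309.
U = 19.965/(0.309×0.338) = 191.16 kg/min.
Recycle F = 0.662×191.16 = 126.55 kg/min.
Combined feed T = 363 + 126.55 = 489.55 kg/min.

489.5 kg/min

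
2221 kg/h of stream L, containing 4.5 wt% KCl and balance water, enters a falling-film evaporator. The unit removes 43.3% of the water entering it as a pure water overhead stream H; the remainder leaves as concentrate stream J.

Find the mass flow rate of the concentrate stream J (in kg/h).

water entering = 2221×0.955 = 2121.1 kg/h; overhead removed = 0.433×2121.1 = 918.42 kg/h.
Concentrate = 2221 − 918.42 = 1302.6 kg/h.

1303 kg/h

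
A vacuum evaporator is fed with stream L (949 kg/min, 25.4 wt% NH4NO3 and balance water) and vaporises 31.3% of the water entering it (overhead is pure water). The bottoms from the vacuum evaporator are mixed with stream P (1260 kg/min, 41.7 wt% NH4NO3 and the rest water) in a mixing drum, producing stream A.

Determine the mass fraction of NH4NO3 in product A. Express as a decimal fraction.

0.386

Vapour removed = 0.313×0.746×949 = 221.59 kg/min; concentrate = 727.41 kg/min.
NH4NO3 reaching the mixer = 241.05 (from concentrate) + 1260×0.417 = 766.47 kg/min.
Product flow = 727.41 + 1260 = 1987.4 kg/min; NH4NO3 fraction = 0.386.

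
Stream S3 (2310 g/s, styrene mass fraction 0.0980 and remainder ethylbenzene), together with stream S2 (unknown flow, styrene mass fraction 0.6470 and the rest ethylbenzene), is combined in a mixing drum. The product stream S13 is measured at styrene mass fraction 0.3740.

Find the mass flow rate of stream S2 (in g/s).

Let S2 be the unknown flow. Total out = 2310 + S2.
styrene balance: 226.38 + 0.647·S2 = 0.374·(2310 + S2)
(0.647 − 0.374)·S2 = 0.374×2310 − 226.38 = 637.56
S2 = 637.56 / 0.273 = 2335.4 g/s

2335 g/s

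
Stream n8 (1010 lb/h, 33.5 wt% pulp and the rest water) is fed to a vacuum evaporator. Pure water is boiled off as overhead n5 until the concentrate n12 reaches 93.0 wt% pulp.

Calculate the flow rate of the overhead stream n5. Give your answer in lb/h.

pulp is conserved: 1010×0.335 = 338.35 lb/h all reports to the concentrate.
Concentrate = 338.35/(target fraction) = 363.82 lb/h.
Overhead = 1010 − 363.82 = 646.18 lb/h.

646.2 lb/h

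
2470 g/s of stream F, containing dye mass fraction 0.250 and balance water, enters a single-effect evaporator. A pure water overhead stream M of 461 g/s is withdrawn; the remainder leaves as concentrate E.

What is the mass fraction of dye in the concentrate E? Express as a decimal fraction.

dye is not removed: 2470×0.250 = 617.5 g/s of dye enters E.
Concentrate = 2470 − 461 = 2009 g/s.
Mass fraction = 617.5/2009 = 0.307.

0.307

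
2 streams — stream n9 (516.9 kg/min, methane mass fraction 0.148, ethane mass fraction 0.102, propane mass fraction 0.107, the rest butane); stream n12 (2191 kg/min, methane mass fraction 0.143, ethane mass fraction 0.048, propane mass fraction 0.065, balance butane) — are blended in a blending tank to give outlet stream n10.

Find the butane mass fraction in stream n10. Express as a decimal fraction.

0.725

Total flow out = 516.9 + 2191 = 2707.9 kg/min.
butane in = 516.9×0.643 + 2191×0.744 = 1962.5 kg/min.
butane mass fraction in n10 = 1962.5/2707.9 = 0.725.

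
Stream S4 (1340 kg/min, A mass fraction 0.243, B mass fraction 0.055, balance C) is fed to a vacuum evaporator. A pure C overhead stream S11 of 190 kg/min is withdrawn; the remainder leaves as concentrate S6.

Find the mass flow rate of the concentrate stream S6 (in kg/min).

Concentrate = 1340 − 190 = 1150 kg/min.

1150 kg/min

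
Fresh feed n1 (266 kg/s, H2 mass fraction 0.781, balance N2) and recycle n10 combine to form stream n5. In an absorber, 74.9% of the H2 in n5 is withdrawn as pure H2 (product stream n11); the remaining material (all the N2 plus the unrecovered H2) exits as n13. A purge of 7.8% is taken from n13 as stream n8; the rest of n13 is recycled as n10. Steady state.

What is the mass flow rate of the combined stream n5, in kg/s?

1017 kg/s

N2 enters only via n1 and leaves only via the purge: 266×0.219 = 0.078×(N2 in n13), and the absorber passes all N2, so N2 in n5 = N2 in n13 = 746.85 kg/s.
H2 in n5: m_A = 266×0.781 + (1−0.078)·(1−0.749)·m_A, so m_A = 207.75/0.7686 = 270.3 kg/s.
n5 = 270.3 + 746.85 = 1017.1 kg/s.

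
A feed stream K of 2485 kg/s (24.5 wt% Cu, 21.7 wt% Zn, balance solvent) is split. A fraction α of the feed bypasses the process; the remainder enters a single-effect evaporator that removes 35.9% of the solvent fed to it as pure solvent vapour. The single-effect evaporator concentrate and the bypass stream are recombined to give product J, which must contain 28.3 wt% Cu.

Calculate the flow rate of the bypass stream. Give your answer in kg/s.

All 2485×0.245 = 608.83 kg/s of Cu reaches J, so J = 608.83/0.283 = 2151.3 kg/s and vapour = 333.67 kg/s.
The evaporator receives (1−α)·2485 of feed at 0.538 solvent and removes 0.359 of that solvent:
0.359×0.538×(1−α)×2485 = 333.67
(1−α) = 333.67/479.96 = 0.6952;  α = 0.3048.
Bypass flow = 0.3048×2485 = 757.39 kg/s.

757.4 kg/s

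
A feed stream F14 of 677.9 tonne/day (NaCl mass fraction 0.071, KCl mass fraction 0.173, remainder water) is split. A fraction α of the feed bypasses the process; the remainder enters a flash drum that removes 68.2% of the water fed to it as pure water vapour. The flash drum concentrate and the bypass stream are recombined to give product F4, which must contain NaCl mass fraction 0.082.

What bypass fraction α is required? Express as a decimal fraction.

All 677.9×0.071 = 48.131 tonne/day of NaCl reaches F4, so F4 = 48.131/0.082 = 586.96 tonne/day and vapour = 90.938 tonne/day.
The evaporator receives (1−α)·677.9 of feed at 0.756 water and removes 0.682 of that water:
0.682×0.756×(1−α)×677.9 = 90.938
(1−α) = 90.938/349.52 = 0.2602;  α = 0.7398.

0.740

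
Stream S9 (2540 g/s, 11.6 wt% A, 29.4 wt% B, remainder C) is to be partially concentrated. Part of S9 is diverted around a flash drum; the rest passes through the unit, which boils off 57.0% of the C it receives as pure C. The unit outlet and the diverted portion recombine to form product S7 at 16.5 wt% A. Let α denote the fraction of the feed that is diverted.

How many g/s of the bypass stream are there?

297.1 g/s

All 2540×0.116 = 294.64 g/s of A reaches S7, so S7 = 294.64/0.165 = 1785.7 g/s and vapour = 754.3 g/s.
The evaporator receives (1−α)·2540 of feed at 0.590 C and removes 0.570 of that C:
0.570×0.590×(1−α)×2540 = 754.3
(1−α) = 754.3/854.2 = 0.8830;  α = 0.1170.
Bypass flow = 0.1170×2540 = 297.05 g/s.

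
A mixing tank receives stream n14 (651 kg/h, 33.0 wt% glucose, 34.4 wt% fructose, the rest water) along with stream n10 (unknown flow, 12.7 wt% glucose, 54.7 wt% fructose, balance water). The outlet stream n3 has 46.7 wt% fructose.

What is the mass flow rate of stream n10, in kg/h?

1001 kg/h

Let n10 be the unknown flow. Total out = 651 + n10.
fructose balance: 223.94 + 0.547·n10 = 0.467·(651 + n10)
(0.547 − 0.467)·n10 = 0.467×651 − 223.94 = 80.073
n10 = 80.073 / 0.080 = 1000.9 kg/h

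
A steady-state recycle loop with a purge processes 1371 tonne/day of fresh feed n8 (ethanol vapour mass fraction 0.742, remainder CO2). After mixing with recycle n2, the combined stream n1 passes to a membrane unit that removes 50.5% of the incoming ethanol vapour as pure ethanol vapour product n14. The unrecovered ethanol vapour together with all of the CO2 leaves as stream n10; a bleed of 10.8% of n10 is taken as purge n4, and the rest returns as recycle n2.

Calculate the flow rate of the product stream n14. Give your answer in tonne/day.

919.9 tonne/day

ethanol vapour in n1: m_A = 1371×0.742 + (1−0.108)·(1−0.505)·m_A, so m_A = 1017.3/0.5585 = 1821.6 tonne/day.
Product n14 = 0.505×1821.6 = 919.9 tonne/day.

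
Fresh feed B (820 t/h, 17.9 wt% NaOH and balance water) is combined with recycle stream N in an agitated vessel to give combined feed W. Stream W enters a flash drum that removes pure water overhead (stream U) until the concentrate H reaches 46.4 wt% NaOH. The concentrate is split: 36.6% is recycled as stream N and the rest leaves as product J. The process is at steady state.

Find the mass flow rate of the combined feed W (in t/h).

1003 t/h

Overall NaOH balance (none leaves overhead): NaOH in fresh feed = NaOH in product, i.e. 820×0.179 = (1−0.366)·H·0.464.
H = 146.78/(0.464×0.634) = 498.95 t/h.
Recycle N = 0.366×498.95 = 182.62 t/h.
Combined feed W = 820 + 182.62 = 1002.6 t/h.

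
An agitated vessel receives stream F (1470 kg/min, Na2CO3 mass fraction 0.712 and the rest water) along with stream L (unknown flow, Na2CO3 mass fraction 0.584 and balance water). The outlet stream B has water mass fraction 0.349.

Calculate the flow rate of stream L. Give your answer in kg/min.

1338 kg/min

Let L be the unknown flow. Total out = 1470 + L.
water balance: 423.36 + 0.416·L = 0.349·(1470 + L)
(0.416 − 0.349)·L = 0.349×1470 − 423.36 = 89.67
L = 89.67 / 0.067 = 1338.4 kg/min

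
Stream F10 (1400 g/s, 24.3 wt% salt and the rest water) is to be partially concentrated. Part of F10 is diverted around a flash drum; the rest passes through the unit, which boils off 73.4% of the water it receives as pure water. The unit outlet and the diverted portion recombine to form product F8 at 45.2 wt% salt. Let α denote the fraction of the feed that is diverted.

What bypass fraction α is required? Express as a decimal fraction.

0.168

All 1400×0.243 = 340.2 g/s of salt reaches F8, so F8 = 340.2/0.452 = 752.65 g/s and vapour = 647.35 g/s.
The evaporator receives (1−α)·1400 of feed at 0.757 water and removes 0.734 of that water:
0.734×0.757×(1−α)×1400 = 647.35
(1−α) = 647.35/777.89 = 0.8322;  α = 0.1678.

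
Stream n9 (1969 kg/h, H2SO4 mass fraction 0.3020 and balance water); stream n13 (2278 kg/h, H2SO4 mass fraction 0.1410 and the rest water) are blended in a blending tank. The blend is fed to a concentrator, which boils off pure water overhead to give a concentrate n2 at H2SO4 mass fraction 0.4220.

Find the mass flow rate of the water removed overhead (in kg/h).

H2SO4 entering = 1969×0.302 + 2278×0.141 = 915.84 kg/h.
All H2SO4 reports to n2, so n2 = 915.84/0.422 = 2170.2 kg/h.
Total feed = 4247 kg/h; overhead = 4247 − 2170.2 = 2076.8 kg/h.

2077 kg/h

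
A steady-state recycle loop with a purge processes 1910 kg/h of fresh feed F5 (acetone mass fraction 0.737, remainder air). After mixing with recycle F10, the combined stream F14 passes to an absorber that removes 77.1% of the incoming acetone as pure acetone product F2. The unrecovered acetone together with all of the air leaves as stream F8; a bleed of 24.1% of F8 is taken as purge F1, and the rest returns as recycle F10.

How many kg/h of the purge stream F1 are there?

596.4 kg/h

air enters only via F5 and leaves only via the purge: 1910×0.263 = 0.241×(air in F8), and the absorber passes all air, so air in F14 = air in F8 = 2084.4 kg/h.
acetone in F14: m_A = 1910×0.737 + (1−0.241)·(1−0.771)·m_A, so m_A = 1407.7/0.8262 = 1703.8 kg/h.
F8 = (1−0.771)×1703.8 + 2084.4 = 2474.5 kg/h.
Purge F1 = 0.241×2474.5 = 596.36 kg/h.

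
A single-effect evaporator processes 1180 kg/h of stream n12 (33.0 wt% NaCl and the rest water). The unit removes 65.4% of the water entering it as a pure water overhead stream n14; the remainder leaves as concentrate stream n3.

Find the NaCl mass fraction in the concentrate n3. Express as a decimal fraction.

0.587

NaCl is not removed: 1180×0.330 = 389.4 kg/h of NaCl enters n3.
water entering = 1180×0.670 = 790.6 kg/h; overhead removed = 0.654×790.6 = 517.05 kg/h.
Concentrate = 1180 − 517.05 = 662.95 kg/h.
Mass fraction = 389.4/662.95 = 0.587.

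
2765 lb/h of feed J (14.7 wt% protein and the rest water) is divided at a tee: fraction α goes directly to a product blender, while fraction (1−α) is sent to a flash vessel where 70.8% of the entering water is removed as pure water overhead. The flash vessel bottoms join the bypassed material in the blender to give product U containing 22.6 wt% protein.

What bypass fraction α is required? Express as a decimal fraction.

0.421

All 2765×0.147 = 406.45 lb/h of protein reaches U, so U = 406.45/0.226 = 1798.5 lb/h and vapour = 966.53 lb/h.
The evaporator receives (1−α)·2765 of feed at 0.853 water and removes 0.708 of that water:
0.708×0.853×(1−α)×2765 = 966.53
(1−α) = 966.53/1669.8 = 0.5788;  α = 0.4212.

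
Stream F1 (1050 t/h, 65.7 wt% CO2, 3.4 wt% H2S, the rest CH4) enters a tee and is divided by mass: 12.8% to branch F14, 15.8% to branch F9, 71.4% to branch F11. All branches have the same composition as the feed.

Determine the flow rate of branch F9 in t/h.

165.9 t/h

Branch F9 flow = 0.158×1050 = 165.9 t/h.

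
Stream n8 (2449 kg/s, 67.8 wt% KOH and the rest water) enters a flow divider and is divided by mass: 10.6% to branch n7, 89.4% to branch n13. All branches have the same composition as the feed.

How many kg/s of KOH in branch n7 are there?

176 kg/s

Branch n7 total = 0.106×2449 = 259.59 kg/s.
KOH in n7 = 0.678×259.59 = 176 kg/s.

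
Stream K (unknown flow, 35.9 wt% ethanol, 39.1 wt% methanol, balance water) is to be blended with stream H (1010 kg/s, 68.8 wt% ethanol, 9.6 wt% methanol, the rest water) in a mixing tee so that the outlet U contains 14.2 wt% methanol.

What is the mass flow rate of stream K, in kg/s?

Let K be the unknown flow. Total out = 1010 + K.
methanol balance: 96.96 + 0.391·K = 0.142·(1010 + K)
(0.391 − 0.142)·K = 0.142×1010 − 96.96 = 46.46
K = 46.46 / 0.249 = 186.59 kg/s

186.6 kg/s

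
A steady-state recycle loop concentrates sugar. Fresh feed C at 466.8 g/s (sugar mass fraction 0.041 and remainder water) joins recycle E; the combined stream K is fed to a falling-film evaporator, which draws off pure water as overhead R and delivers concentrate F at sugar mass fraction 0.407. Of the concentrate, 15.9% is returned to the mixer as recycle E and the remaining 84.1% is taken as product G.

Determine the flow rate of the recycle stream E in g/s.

Overall sugar balance (none leaves overhead): sugar in fresh feed = sugar in product, i.e. 466.8×0.041 = (1−0.159)·F·0.407.
F = 19.139/(0.407×0.841) = 55.914 g/s.
Recycle E = 0.159×55.914 = 8.8904 g/s.

8.89 g/s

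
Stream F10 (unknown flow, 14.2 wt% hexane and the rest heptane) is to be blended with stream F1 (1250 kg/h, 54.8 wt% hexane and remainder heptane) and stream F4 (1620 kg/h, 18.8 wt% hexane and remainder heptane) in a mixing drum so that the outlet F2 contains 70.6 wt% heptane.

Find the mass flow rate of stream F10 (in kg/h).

959.1 kg/h

Let F10 be the unknown flow. Total out = 2870 + F10.
heptane balance: 1880.4 + 0.858·F10 = 0.706·(2870 + F10)
(0.858 − 0.706)·F10 = 0.706×2870 − 1880.4 = 145.78
F10 = 145.78 / 0.152 = 959.08 kg/h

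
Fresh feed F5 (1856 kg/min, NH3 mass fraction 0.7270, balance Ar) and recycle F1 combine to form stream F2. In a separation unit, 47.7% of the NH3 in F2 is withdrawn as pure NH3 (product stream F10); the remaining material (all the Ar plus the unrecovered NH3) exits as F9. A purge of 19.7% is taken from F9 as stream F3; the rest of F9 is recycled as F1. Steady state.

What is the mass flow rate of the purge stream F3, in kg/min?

746.4 kg/min

Ar enters only via F5 and leaves only via the purge: 1856×0.273 = 0.197×(Ar in F9), and the separation unit passes all Ar, so Ar in F2 = Ar in F9 = 2572 kg/min.
NH3 in F2: m_A = 1856×0.727 + (1−0.197)·(1−0.477)·m_A, so m_A = 1349.3/0.5800 = 2326.3 kg/min.
F9 = (1−0.477)×2326.3 + 2572 = 3788.7 kg/min.
Purge F3 = 0.197×3788.7 = 746.37 kg/min.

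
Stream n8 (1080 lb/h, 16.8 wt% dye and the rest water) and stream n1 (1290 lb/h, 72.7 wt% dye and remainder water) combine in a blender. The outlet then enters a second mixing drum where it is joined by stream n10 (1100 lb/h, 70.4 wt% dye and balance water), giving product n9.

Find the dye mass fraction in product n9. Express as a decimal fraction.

0.546

Overall, product flow = 3470 lb/h.
dye in = 1080×0.168 + 1290×0.727 + 1100×0.704 = 1893.7 lb/h.
dye fraction in n9 = 0.546.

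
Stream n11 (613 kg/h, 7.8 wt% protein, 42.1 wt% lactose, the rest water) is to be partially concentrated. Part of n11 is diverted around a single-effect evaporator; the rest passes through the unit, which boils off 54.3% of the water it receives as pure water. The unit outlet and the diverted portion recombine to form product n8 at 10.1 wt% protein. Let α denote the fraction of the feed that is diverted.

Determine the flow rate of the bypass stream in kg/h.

99.87 kg/h

All 613×0.078 = 47.814 kg/h of protein reaches n8, so n8 = 47.814/0.101 = 473.41 kg/h and vapour = 139.59 kg/h.
The evaporator receives (1−α)·613 of feed at 0.501 water and removes 0.543 of that water:
0.543×0.501×(1−α)×613 = 139.59
(1−α) = 139.59/166.76 = 0.8371;  α = 0.1629.
Bypass flow = 0.1629×613 = 99.868 kg/h.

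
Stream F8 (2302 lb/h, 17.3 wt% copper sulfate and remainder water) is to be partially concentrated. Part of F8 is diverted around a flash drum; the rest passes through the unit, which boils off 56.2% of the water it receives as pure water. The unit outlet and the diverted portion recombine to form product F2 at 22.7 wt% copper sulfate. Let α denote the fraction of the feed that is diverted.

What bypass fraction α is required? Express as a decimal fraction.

0.488

All 2302×0.173 = 398.25 lb/h of copper sulfate reaches F2, so F2 = 398.25/0.227 = 1754.4 lb/h and vapour = 547.61 lb/h.
The evaporator receives (1−α)·2302 of feed at 0.827 water and removes 0.562 of that water:
0.562×0.827×(1−α)×2302 = 547.61
(1−α) = 547.61/1069.9 = 0.5118;  α = 0.4882.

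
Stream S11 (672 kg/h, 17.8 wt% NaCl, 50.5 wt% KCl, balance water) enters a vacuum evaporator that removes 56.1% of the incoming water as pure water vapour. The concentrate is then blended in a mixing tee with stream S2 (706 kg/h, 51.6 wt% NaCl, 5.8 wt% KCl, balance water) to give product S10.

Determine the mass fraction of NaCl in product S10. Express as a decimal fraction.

0.385

Vapour removed = 0.561×0.317×672 = 119.51 kg/h; concentrate = 552.49 kg/h.
NaCl reaching the mixer = 119.62 (from concentrate) + 706×0.516 = 483.91 kg/h.
Product flow = 552.49 + 706 = 1258.5 kg/h; NaCl fraction = 0.385.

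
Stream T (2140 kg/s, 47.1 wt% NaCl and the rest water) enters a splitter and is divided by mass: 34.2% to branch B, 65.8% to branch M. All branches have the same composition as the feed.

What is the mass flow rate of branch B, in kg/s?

731.9 kg/s

Branch B flow = 0.342×2140 = 731.88 kg/s.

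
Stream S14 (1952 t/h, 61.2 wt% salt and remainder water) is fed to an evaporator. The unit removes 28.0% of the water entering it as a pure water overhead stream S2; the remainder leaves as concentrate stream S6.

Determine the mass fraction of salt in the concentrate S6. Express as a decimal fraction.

0.687

salt is not removed: 1952×0.612 = 1194.6 t/h of salt enters S6.
water entering = 1952×0.388 = 757.38 t/h; overhead removed = 0.280×757.38 = 212.07 t/h.
Concentrate = 1952 − 212.07 = 1739.9 t/h.
Mass fraction = 1194.6/1739.9 = 0.687.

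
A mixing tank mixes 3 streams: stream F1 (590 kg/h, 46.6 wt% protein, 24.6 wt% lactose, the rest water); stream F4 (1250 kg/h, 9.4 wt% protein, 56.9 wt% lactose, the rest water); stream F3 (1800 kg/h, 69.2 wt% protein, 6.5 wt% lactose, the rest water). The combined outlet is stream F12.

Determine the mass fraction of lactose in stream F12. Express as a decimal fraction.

Total flow out = 590 + 1250 + 1800 = 3640 kg/h.
lactose in = 590×0.246 + 1250×0.569 + 1800×0.065 = 973.39 kg/h.
lactose mass fraction in F12 = 973.39/3640 = 0.2674.

0.2674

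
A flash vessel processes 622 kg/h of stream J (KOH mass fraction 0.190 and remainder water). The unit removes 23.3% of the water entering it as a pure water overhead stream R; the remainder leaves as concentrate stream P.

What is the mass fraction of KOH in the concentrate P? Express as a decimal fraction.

0.234

KOH is not removed: 622×0.190 = 118.18 kg/h of KOH enters P.
water entering = 622×0.810 = 503.82 kg/h; overhead removed = 0.233×503.82 = 117.39 kg/h.
Concentrate = 622 − 117.39 = 504.61 kg/h.
Mass fraction = 118.18/504.61 = 0.234.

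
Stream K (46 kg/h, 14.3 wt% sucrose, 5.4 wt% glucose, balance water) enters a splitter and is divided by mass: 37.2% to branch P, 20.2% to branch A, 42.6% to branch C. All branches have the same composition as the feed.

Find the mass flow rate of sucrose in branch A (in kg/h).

Branch A total = 0.202×46 = 9.292 kg/h.
sucrose in A = 0.143×9.292 = 1.3288 kg/h.

1.329 kg/h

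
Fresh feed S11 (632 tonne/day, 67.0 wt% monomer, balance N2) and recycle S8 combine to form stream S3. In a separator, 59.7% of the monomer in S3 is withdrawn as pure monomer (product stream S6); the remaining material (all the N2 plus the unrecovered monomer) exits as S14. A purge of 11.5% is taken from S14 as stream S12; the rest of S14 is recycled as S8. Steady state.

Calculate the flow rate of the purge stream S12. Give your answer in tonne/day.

239.1 tonne/day

N2 enters only via S11 and leaves only via the purge: 632×0.330 = 0.115×(N2 in S14), and the separator passes all N2, so N2 in S3 = N2 in S14 = 1813.6 tonne/day.
monomer in S3: m_A = 632×0.670 + (1−0.115)·(1−0.597)·m_A, so m_A = 423.44/0.6433 = 658.18 tonne/day.
S14 = (1−0.597)×658.18 + 1813.6 = 2078.8 tonne/day.
Purge S12 = 0.115×2078.8 = 239.06 tonne/day.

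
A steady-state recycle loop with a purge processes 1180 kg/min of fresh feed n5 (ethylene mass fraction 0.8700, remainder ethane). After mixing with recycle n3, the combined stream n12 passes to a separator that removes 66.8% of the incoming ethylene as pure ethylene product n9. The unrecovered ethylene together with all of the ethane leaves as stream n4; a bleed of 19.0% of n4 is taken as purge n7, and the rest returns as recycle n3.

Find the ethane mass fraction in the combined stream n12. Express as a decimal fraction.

ethane enters only via n5 and leaves only via the purge: 1180×0.130 = 0.190×(ethane in n4), and the separator passes all ethane, so ethane in n12 = ethane in n4 = 807.37 kg/min.
ethylene in n12: m_A = 1180×0.870 + (1−0.190)·(1−0.668)·m_A, so m_A = 1026.6/0.7311 = 1404.2 kg/min.
n12 = 1404.2 + 807.37 = 2211.6 kg/min.
ethane fraction in n12 = 807.37/2211.6 = 0.3651.

0.3651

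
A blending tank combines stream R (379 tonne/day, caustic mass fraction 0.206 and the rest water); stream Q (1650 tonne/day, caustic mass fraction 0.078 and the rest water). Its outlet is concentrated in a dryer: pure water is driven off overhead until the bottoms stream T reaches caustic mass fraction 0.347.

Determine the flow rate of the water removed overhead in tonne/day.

caustic entering = 379×0.206 + 1650×0.078 = 206.77 tonne/day.
All caustic reports to T, so T = 206.77/0.347 = 595.89 tonne/day.
Total feed = 2029 tonne/day; overhead = 2029 − 595.89 = 1433.1 tonne/day.

1433 tonne/day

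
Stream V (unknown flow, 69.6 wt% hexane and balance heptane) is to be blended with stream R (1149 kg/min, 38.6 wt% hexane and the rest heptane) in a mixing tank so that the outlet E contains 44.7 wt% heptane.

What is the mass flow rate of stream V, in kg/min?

Let V be the unknown flow. Total out = 1149 + V.
heptane balance: 705.49 + 0.304·V = 0.447·(1149 + V)
(0.304 − 0.447)·V = 0.447×1149 − 705.49 = -191.88
V = -191.88 / -0.143 = 1341.8 kg/min

1342 kg/min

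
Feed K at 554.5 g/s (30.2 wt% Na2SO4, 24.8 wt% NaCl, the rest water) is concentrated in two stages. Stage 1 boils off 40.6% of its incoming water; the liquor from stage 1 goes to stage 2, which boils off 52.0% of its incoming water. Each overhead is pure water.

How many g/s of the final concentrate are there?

water in feed = 554.5×0.450 = 249.53 g/s.
After stage 1: water left = (1−0.406)×249.53 = 148.22; stream total = 453.19 g/s.
After stage 2: water left = (1−0.520)×148.22 = 71.145; final concentrate = 376.12 g/s.

376.1 g/s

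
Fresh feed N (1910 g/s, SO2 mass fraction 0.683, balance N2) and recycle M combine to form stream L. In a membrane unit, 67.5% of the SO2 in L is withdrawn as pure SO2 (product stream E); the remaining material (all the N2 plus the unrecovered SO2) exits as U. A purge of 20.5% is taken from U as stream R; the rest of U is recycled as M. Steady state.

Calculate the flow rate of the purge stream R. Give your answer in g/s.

722.7 g/s

N2 enters only via N and leaves only via the purge: 1910×0.317 = 0.205×(N2 in U), and the membrane unit passes all N2, so N2 in L = N2 in U = 2953.5 g/s.
SO2 in L: m_A = 1910×0.683 + (1−0.205)·(1−0.675)·m_A, so m_A = 1304.5/0.7416 = 1759 g/s.
U = (1−0.675)×1759 + 2953.5 = 3525.2 g/s.
Purge R = 0.205×3525.2 = 722.66 g/s.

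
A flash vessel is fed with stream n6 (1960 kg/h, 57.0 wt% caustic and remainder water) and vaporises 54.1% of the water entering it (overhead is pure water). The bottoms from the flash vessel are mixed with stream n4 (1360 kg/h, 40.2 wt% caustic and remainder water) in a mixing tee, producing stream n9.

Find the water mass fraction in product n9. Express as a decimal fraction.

Vapour removed = 0.541×0.430×1960 = 455.95 kg/h; concentrate = 1504 kg/h.
water reaching the mixer = 386.85 (from concentrate) + 1360×0.598 = 1200.1 kg/h.
Product flow = 1504 + 1360 = 2864 kg/h; water fraction = 0.419.

0.419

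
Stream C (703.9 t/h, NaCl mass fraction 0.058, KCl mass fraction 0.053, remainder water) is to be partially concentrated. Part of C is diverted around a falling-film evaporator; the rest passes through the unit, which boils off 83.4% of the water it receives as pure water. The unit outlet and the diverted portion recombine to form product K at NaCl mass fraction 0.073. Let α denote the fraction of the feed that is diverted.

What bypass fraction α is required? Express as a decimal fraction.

0.723

All 703.9×0.058 = 40.826 t/h of NaCl reaches K, so K = 40.826/0.073 = 559.26 t/h and vapour = 144.64 t/h.
The evaporator receives (1−α)·703.9 of feed at 0.889 water and removes 0.834 of that water:
0.834×0.889×(1−α)×703.9 = 144.64
(1−α) = 144.64/521.89 = 0.2771;  α = 0.7229.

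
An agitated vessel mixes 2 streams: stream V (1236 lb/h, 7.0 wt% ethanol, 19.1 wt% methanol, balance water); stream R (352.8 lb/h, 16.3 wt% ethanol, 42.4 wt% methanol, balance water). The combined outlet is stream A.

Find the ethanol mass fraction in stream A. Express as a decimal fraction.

Total flow out = 1236 + 352.8 = 1588.8 lb/h.
ethanol in = 1236×0.070 + 352.8×0.163 = 144.03 lb/h.
ethanol mass fraction in A = 144.03/1588.8 = 0.091.

0.091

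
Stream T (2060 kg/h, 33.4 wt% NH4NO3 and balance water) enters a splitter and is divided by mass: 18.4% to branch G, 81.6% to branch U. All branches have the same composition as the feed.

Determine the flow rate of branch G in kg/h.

379 kg/h

Branch G flow = 0.184×2060 = 379.04 kg/h.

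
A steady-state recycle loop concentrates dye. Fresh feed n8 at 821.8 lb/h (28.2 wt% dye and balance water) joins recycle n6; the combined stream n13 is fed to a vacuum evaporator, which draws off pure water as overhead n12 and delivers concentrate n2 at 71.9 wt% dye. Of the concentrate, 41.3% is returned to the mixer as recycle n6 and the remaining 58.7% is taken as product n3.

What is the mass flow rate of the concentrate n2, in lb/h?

549.1 lb/h

Overall dye balance (none leaves overhead): dye in fresh feed = dye in product, i.e. 821.8×0.282 = (1−0.413)·n2·0.719.
n2 = 231.75/(0.719×0.587) = 549.1 lb/h.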